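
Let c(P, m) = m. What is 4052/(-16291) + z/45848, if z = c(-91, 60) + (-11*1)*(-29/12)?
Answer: -201126073/814810656 ≈ -0.24684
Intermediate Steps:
z = 1039/12 (z = 60 + (-11*1)*(-29/12) = 60 - (-319)/12 = 60 - 11*(-29/12) = 60 + 319/12 = 1039/12 ≈ 86.583)
4052/(-16291) + z/45848 = 4052/(-16291) + (1039/12)/45848 = 4052*(-1/16291) + (1039/12)*(1/45848) = -4052/16291 + 1039/550176 = -201126073/814810656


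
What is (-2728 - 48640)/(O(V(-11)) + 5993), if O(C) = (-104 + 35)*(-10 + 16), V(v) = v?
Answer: -51368/5579 ≈ -9.2074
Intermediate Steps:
O(C) = -414 (O(C) = -69*6 = -414)
(-2728 - 48640)/(O(V(-11)) + 5993) = (-2728 - 48640)/(-414 + 5993) = -51368/5579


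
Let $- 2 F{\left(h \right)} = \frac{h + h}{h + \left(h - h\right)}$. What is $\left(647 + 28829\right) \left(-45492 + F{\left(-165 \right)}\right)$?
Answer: $-1340951668$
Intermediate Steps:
$F{\left(h \right)} = -1$ ($F{\left(h \right)} = - \frac{\left(h + h\right) \frac{1}{h + \left(h - h\right)}}{2} = - \frac{2 h \frac{1}{h + 0}}{2} = - \frac{2 h \frac{1}{h}}{2} = \left(- \frac{1}{2}\right) 2 = -1$)
$\left(647 + 28829\right) \left(-45492 + F{\left(-165 \right)}\right) = \left(647 + 28829\right) \left(-45492 - 1\right) = 29476 \left(-45493\right) = -1340951668$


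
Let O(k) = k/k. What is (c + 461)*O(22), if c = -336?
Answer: 125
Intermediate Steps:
O(k) = 1
(c + 461)*O(22) = (-336 + 461)*1 = 125*1 = 125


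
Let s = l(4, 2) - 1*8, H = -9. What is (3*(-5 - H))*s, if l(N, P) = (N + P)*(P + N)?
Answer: 336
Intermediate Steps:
l(N, P) = (N + P)² (l(N, P) = (N + P)*(N + P) = (N + P)²)
s = 28 (s = (4 + 2)² - 1*8 = 6² - 8 = 36 - 8 = 28)
(3*(-5 - H))*s = (3*(-5 - 1*(-9)))*28 = (3*(-5 + 9))*28 = (3*4)*28 = 12*28 = 336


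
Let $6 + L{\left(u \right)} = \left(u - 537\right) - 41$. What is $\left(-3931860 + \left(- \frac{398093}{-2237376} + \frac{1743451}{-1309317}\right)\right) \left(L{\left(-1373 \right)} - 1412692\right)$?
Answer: $\frac{1810456700308131597785615}{325492714688} \approx 5.5622 \cdot 10^{12}$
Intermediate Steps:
$L{\left(u \right)} = -584 + u$ ($L{\left(u \right)} = -6 + \left(\left(u - 537\right) - 41\right) = -6 + \left(\left(-537 + u\right) - 41\right) = -6 + \left(-578 + u\right) = -584 + u$)
$\left(-3931860 + \left(- \frac{398093}{-2237376} + \frac{1743451}{-1309317}\right)\right) \left(L{\left(-1373 \right)} - 1412692\right) = \left(-3931860 + \left(- \frac{398093}{-2237376} + \frac{1743451}{-1309317}\right)\right) \left(\left(-584 - 1373\right) - 1412692\right) = \left(-3931860 + \left(\left(-398093\right) \left(- \frac{1}{2237376}\right) + 1743451 \left(- \frac{1}{1309317}\right)\right)\right) \left(-1957 - 1412692\right) = \left(-3931860 + \left(\frac{398093}{2237376} - \frac{1743451}{1309317}\right)\right) \left(-1414649\right) = \left(-3931860 - \frac{375502832455}{325492714688}\right) \left(-1414649\right) = \left(- \frac{1279792160675992135}{325492714688}\right) \left(-1414649\right) = \frac{1810456700308131597785615}{325492714688}$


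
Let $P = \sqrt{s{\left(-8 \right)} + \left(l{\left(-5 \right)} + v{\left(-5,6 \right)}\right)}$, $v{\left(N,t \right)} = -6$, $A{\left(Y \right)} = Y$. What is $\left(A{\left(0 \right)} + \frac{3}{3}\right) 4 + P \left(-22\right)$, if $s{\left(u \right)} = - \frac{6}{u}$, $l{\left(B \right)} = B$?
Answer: $4 - 11 i \sqrt{41} \approx 4.0 - 70.434 i$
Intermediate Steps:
$P = \frac{i \sqrt{41}}{2}$ ($P = \sqrt{- \frac{6}{-8} - 11} = \sqrt{\left(-6\right) \left(- \frac{1}{8}\right) - 11} = \sqrt{\frac{3}{4} - 11} = \sqrt{- \frac{41}{4}} = \frac{i \sqrt{41}}{2} \approx 3.2016 i$)
$\left(A{\left(0 \right)} + \frac{3}{3}\right) 4 + P \left(-22\right) = \left(0 + \frac{3}{3}\right) 4 + \frac{i \sqrt{41}}{2} \left(-22\right) = \left(0 + 3 \cdot \frac{1}{3}\right) 4 - 11 i \sqrt{41} = \left(0 + 1\right) 4 - 11 i \sqrt{41} = 1 \cdot 4 - 11 i \sqrt{41} = 4 - 11 i \sqrt{41}$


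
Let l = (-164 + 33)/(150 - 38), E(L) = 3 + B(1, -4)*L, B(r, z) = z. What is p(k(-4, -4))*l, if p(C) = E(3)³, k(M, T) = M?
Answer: 95499/112 ≈ 852.67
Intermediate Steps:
E(L) = 3 - 4*L
l = -131/112 ≈ -1.1696
p(C) = -729 (p(C) = (3 - 4*3)³ = (3 - 12)³ = (-9)³ = -729)
p(k(-4, -4))*l = -729*(-131/112) = 95499/112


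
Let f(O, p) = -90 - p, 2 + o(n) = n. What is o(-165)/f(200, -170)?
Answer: -167/80 ≈ -2.0875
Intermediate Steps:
o(n) = -2 + n
o(-165)/f(200, -170) = (-2 - 165)/(-90 - 1*(-170)) = -167/(-90 + 170) = -167/80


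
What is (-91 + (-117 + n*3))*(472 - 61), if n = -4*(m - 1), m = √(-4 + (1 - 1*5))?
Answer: -80556 - 9864*I*√2 ≈ -80556.0 - 13950.0*I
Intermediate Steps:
m = 2*I*√2 (m = √(-4 + (1 - 5)) = √(-4 - 4) = √(-8) = 2*I*√2 ≈ 2.8284*I)
n = 4 - 8*I*√2 (n = -4*(2*I*√2 - 1) = -4*(-1 + 2*I*√2) = 4 - 8*I*√2 ≈ 4.0 - 11.314*I)
(-91 + (-117 + n*3))*(472 - 61) = (-91 + (-117 + (4 - 8*I*√2)*3))*(472 - 61) = (-91 + (-117 + (12 - 24*I*√2)))*411 = (-91 + (-105 - 24*I*√2))*411 = (-196 - 24*I*√2)*411 = -80556 - 9864*I*√2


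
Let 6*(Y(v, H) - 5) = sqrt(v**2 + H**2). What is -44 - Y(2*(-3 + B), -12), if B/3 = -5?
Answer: -49 - 2*sqrt(10) ≈ -55.325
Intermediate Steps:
B = -15 (B = 3*(-5) = -15)
Y(v, H) = 5 + sqrt(H**2 + v**2)/6 (Y(v, H) = 5 + sqrt(v**2 + H**2)/6 = 5 + sqrt(H**2 + v**2)/6)
-44 - Y(2*(-3 + B), -12) = -44 - (5 + sqrt((-12)**2 + (2*(-3 - 15))**2)/6) = -44 - (5 + sqrt(144 + (2*(-18))**2)/6) = -44 - (5 + sqrt(144 + (-36)**2)/6) = -44 - (5 + sqrt(144 + 1296)/6) = -44 - (5 + sqrt(1440)/6) = -44 - (5 + (12*sqrt(10))/6) = -44 - (5 + 2*sqrt(10)) = -44 + (-5 - 2*sqrt(10)) = -49 - 2*sqrt(10)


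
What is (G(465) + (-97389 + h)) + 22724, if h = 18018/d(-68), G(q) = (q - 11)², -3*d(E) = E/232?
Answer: 5369799/17 ≈ 3.1587e+5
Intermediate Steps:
d(E) = -E/696 (d(E) = -E/(3*232) = -E/696)
G(q) = (-11 + q)²
h = 3135132/17 (h = 18018/((-1/696*(-68))) = 18018/(17/174) = 18018*(174/17) = 3135132/17 ≈ 1.8442e+5)
(G(465) + (-97389 + h)) + 22724 = ((-11 + 465)² + (-97389 + 3135132/17)) + 22724 = (454² + 1479519/17) + 22724 = (206116 + 1479519/17) + 22724 = 4983491/17 + 22724 = 5369799/17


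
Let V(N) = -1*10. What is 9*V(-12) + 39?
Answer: -51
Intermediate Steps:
V(N) = -10
9*V(-12) + 39 = 9*(-10) + 39 = -90 + 39 = -51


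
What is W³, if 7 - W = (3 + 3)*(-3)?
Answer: 15625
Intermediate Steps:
W = 25 (W = 7 - (3 + 3)*(-3) = 7 - 6*(-3) = 7 - 1*(-18) = 7 + 18 = 25)
W³ = 25³ = 15625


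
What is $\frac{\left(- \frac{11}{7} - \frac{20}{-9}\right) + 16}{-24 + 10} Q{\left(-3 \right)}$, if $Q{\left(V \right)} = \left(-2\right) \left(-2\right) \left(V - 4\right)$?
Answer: $\frac{2098}{63} \approx 33.302$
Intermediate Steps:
$Q{\left(V \right)} = -16 + 4 V$ ($Q{\left(V \right)} = 4 \left(V - 4\right) = 4 \left(-4 + V\right) = -16 + 4 V$)
$\frac{\left(- \frac{11}{7} - \frac{20}{-9}\right) + 16}{-24 + 10} Q{\left(-3 \right)} = \frac{\left(- \frac{11}{7} - \frac{20}{-9}\right) + 16}{-24 + 10} \left(-16 + 4 \left(-3\right)\right) = \frac{\left(\left(-11\right) \frac{1}{7} - - \frac{20}{9}\right) + 16}{-14} \left(-16 - 12\right) = \left(\left(- \frac{11}{7} + \frac{20}{9}\right) + 16\right) \left(- \frac{1}{14}\right) \left(-28\right) = \left(\frac{41}{63} + 16\right) \left(- \frac{1}{14}\right) \left(-28\right) = \frac{1049}{63} \left(- \frac{1}{14}\right) \left(-28\right) = \left(- \frac{1049}{882}\right) \left(-28\right) = \frac{2098}{63}$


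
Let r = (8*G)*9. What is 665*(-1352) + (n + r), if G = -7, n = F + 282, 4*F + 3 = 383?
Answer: -899207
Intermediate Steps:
F = 95 (F = -¾ + (¼)*383 = -¾ + 383/4 = 95)
n = 377 (n = 95 + 282 = 377)
r = -504 (r = (8*(-7))*9 = -56*9 = -504)
665*(-1352) + (n + r) = 665*(-1352) + (377 - 504) = -899080 - 127 = -899207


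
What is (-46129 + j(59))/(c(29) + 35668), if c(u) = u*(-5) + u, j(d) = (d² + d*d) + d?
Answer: -9777/8888 ≈ -1.1000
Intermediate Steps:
j(d) = d + 2*d² (j(d) = (d² + d²) + d = 2*d² + d = d + 2*d²)
c(u) = -4*u (c(u) = -5*u + u = -4*u)
(-46129 + j(59))/(c(29) + 35668) = (-46129 + 59*(1 + 2*59))/(-4*29 + 35668) = (-46129 + 59*(1 + 118))/(-116 + 35668) = (-46129 + 59*119)/35552 = (-46129 + 7021)*(1/35552) = -39108*1/35552 = -9777/8888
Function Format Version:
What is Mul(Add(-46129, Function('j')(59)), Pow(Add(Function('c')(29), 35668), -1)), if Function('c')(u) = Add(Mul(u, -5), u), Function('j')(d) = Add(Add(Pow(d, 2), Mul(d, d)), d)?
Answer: Rational(-9777, 8888) ≈ -1.1000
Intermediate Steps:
Function('j')(d) = Add(d, Mul(2, Pow(d, 2))) (Function('j')(d) = Add(Add(Pow(d, 2), Pow(d, 2)), d) = Add(Mul(2, Pow(d, 2)), d) = Add(d, Mul(2, Pow(d, 2))))
Function('c')(u) = Mul(-4, u) (Function('c')(u) = Add(Mul(-5, u), u) = Mul(-4, u))
Mul(Add(-46129, Function('j')(59)), Pow(Add(Function('c')(29), 35668), -1)) = Mul(Add(-46129, Mul(59, Add(1, Mul(2, 59)))), Pow(Add(Mul(-4, 29), 35668), -1)) = Mul(Add(-46129, Mul(59, Add(1, 118))), Pow(Add(-116, 35668), -1)) = Mul(Add(-46129, Mul(59, 119)), Pow(35552, -1)) = Mul(Add(-46129, 7021), Rational(1, 35552)) = Mul(-39108, Rational(1, 35552)) = Rational(-9777, 8888)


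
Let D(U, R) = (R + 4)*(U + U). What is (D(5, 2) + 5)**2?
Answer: 4225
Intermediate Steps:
D(U, R) = 2*U*(4 + R) (D(U, R) = (4 + R)*(2*U) = 2*U*(4 + R))
(D(5, 2) + 5)**2 = (2*5*(4 + 2) + 5)**2 = (2*5*6 + 5)**2 = (60 + 5)**2 = 65**2 = 4225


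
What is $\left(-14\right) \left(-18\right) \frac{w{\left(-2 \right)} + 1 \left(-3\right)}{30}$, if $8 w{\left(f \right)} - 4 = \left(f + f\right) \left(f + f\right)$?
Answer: $- \frac{21}{5} \approx -4.2$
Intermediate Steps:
$w{\left(f \right)} = \frac{1}{2} + \frac{f^{2}}{2}$ ($w{\left(f \right)} = \frac{1}{2} + \frac{\left(f + f\right) \left(f + f\right)}{8} = \frac{1}{2} + \frac{2 f 2 f}{8} = \frac{1}{2} + \frac{4 f^{2}}{8} = \frac{1}{2} + \frac{f^{2}}{2}$)
$\left(-14\right) \left(-18\right) \frac{w{\left(-2 \right)} + 1 \left(-3\right)}{30} = \left(-14\right) \left(-18\right) \frac{\left(\frac{1}{2} + \frac{\left(-2\right)^{2}}{2}\right) + 1 \left(-3\right)}{30} = 252 \left(\left(\frac{1}{2} + \frac{1}{2} \cdot 4\right) - 3\right) \frac{1}{30} = 252 \left(\left(\frac{1}{2} + 2\right) - 3\right) \frac{1}{30} = 252 \left(\frac{5}{2} - 3\right) \frac{1}{30} = 252 \left(\left(- \frac{1}{2}\right) \frac{1}{30}\right) = 252 \left(- \frac{1}{60}\right) = - \frac{21}{5}$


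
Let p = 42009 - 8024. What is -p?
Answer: -33985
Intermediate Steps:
p = 33985
-p = -1*33985 = -33985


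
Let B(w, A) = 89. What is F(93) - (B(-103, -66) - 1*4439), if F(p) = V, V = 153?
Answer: 4503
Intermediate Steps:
F(p) = 153
F(93) - (B(-103, -66) - 1*4439) = 153 - (89 - 1*4439) = 153 - (89 - 4439) = 153 - 1*(-4350) = 153 + 4350 = 4503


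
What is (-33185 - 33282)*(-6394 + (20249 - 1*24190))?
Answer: 686936445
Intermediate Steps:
(-33185 - 33282)*(-6394 + (20249 - 1*24190)) = -66467*(-6394 + (20249 - 24190)) = -66467*(-6394 - 3941) = -66467*(-10335) = 686936445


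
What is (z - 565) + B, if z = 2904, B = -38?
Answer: 2301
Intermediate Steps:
(z - 565) + B = (2904 - 565) - 38 = 2339 - 38 = 2301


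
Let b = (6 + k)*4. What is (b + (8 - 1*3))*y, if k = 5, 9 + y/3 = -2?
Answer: -1617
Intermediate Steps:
y = -33 (y = -27 + 3*(-2) = -27 - 6 = -33)
b = 44 (b = (6 + 5)*4 = 11*4 = 44)
(b + (8 - 1*3))*y = (44 + (8 - 1*3))*(-33) = (44 + (8 - 3))*(-33) = (44 + 5)*(-33) = 49*(-33) = -1617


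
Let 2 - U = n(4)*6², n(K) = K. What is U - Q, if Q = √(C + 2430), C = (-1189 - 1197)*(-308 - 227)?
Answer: -142 - 2*√319735 ≈ -1272.9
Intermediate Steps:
C = 1276510 (C = -2386*(-535) = 1276510)
Q = 2*√319735 (Q = √(1276510 + 2430) = √1278940 = 2*√319735 ≈ 1130.9)
U = -142 (U = 2 - 4*6² = 2 - 4*36 = 2 - 1*144 = 2 - 144 = -142)
U - Q = -142 - 2*√319735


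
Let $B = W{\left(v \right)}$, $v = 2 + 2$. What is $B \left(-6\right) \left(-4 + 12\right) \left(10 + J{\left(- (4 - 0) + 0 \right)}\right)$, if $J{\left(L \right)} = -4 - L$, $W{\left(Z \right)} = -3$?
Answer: $1440$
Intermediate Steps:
$v = 4$
$B = -3$
$B \left(-6\right) \left(-4 + 12\right) \left(10 + J{\left(- (4 - 0) + 0 \right)}\right) = \left(-3\right) \left(-6\right) \left(-4 + 12\right) \left(10 - \left(4 - \left(4 - 0\right)\right)\right) = 18 \cdot 8 \left(10 - \left(4 - \left(4 + 0\right)\right)\right) = 18 \cdot 8 \left(10 - \left(4 - 4\right)\right) = 18 \cdot 8 \left(10 - 0\right) = 18 \cdot 8 \left(10 + \left(-4 + 4\right)\right) = 18 \cdot 8 \left(10 + 0\right) = 18 \cdot 8 \cdot 10 = 18 \cdot 80 = 1440$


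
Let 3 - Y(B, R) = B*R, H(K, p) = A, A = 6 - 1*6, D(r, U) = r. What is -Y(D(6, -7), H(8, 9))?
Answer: -3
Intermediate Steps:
A = 0 (A = 6 - 6 = 0)
H(K, p) = 0
Y(B, R) = 3 - B*R
-Y(D(6, -7), H(8, 9)) = -(3 - 1*6*0) = -(3 + 0) = -1*3 = -3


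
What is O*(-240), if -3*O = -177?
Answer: -14160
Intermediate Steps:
O = 59 (O = -⅓*(-177) = 59)
O*(-240) = 59*(-240) = -14160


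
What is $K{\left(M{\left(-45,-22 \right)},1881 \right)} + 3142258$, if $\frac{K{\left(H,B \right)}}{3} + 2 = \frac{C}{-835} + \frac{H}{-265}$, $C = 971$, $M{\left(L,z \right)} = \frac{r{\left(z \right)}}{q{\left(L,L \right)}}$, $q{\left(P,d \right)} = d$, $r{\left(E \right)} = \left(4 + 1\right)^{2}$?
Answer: $\frac{417180624448}{132765} \approx 3.1422 \cdot 10^{6}$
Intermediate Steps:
$r{\left(E \right)} = 25$ ($r{\left(E \right)} = 5^{2} = 25$)
$M{\left(L,z \right)} = \frac{25}{L}$
$K{\left(H,B \right)} = - \frac{7923}{835} - \frac{3 H}{265}$ ($K{\left(H,B \right)} = -6 + 3 \left(\frac{971}{-835} + \frac{H}{-265}\right) = -6 + 3 \left(971 \left(- \frac{1}{835}\right) + H \left(- \frac{1}{265}\right)\right) = -6 + 3 \left(- \frac{971}{835} - \frac{H}{265}\right) = -6 - \left(\frac{2913}{835} + \frac{3 H}{265}\right) = - \frac{7923}{835} - \frac{3 H}{265}$)
$K{\left(M{\left(-45,-22 \right)},1881 \right)} + 3142258 = \left(- \frac{7923}{835} - \frac{3 \frac{25}{-45}}{265}\right) + 3142258 = \left(- \frac{7923}{835} - \frac{3 \cdot 25 \left(- \frac{1}{45}\right)}{265}\right) + 3142258 = \left(- \frac{7923}{835} - - \frac{1}{159}\right) + 3142258 = \left(- \frac{7923}{835} + \frac{1}{159}\right) + 3142258 = - \frac{1258922}{132765} + 3142258 = \frac{417180624448}{132765}$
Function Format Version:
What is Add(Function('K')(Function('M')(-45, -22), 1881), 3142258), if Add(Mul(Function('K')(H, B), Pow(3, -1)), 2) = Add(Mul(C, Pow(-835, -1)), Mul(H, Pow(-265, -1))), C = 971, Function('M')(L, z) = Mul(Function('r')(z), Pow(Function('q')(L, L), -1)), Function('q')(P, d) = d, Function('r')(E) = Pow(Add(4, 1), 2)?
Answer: Rational(417180624448, 132765) ≈ 3.1422e+6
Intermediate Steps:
Function('r')(E) = 25 (Function('r')(E) = Pow(5, 2) = 25)
Function('M')(L, z) = Mul(25, Pow(L, -1))
Function('K')(H, B) = Add(Rational(-7923, 835), Mul(Rational(-3, 265), H)) (Function('K')(H, B) = Add(-6, Mul(3, Add(Mul(971, Pow(-835, -1)), Mul(H, Pow(-265, -1))))) = Add(-6, Mul(3, Add(Mul(971, Rational(-1, 835)), Mul(H, Rational(-1, 265))))) = Add(-6, Mul(3, Add(Rational(-971, 835), Mul(Rational(-1, 265), H)))) = Add(-6, Add(Rational(-2913, 835), Mul(Rational(-3, 265), H))) = Add(Rational(-7923, 835), Mul(Rational(-3, 265), H)))
Add(Function('K')(Function('M')(-45, -22), 1881), 3142258) = Add(Add(Rational(-7923, 835), Mul(Rational(-3, 265), Mul(25, Pow(-45, -1)))), 3142258) = Add(Add(Rational(-7923, 835), Mul(Rational(-3, 265), Mul(25, Rational(-1, 45)))), 3142258) = Add(Add(Rational(-7923, 835), Mul(Rational(-3, 265), Rational(-5, 9))), 3142258) = Add(Add(Rational(-7923, 835), Rational(1, 159)), 3142258) = Add(Rational(-1258922, 132765), 3142258) = Rational(417180624448, 132765)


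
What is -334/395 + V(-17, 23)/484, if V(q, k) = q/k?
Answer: -3724803/4397140 ≈ -0.84710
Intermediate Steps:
-334/395 + V(-17, 23)/484 = -334/395 - 17/23/484 = -334*1/395 - 17*1/23*(1/484) = -334/395 - 17/23*1/484 = -334/395 - 17/11132 = -3724803/4397140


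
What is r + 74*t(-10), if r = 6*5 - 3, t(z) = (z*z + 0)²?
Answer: 740027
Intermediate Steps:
t(z) = z⁴ (t(z) = (z² + 0)² = (z²)² = z⁴)
r = 27 (r = 30 - 3 = 27)
r + 74*t(-10) = 27 + 74*(-10)⁴ = 27 + 74*10000 = 27 + 740000 = 740027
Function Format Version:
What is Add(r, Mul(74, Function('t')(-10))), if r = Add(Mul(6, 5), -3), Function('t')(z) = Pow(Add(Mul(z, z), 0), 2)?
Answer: 740027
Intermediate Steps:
Function('t')(z) = Pow(z, 4) (Function('t')(z) = Pow(Add(Pow(z, 2), 0), 2) = Pow(Pow(z, 2), 2) = Pow(z, 4))
r = 27 (r = Add(30, -3) = 27)
Add(r, Mul(74, Function('t')(-10))) = Add(27, Mul(74, Pow(-10, 4))) = Add(27, Mul(74, 10000)) = Add(27, 740000) = 740027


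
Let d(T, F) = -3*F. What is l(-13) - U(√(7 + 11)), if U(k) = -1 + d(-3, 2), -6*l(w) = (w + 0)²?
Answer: -127/6 ≈ -21.167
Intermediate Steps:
l(w) = -w²/6 (l(w) = -(w + 0)²/6 = -w²/6)
U(k) = -7 (U(k) = -1 - 3*2 = -1 - 6 = -7)
l(-13) - U(√(7 + 11)) = -⅙*(-13)² - 1*(-7) = -⅙*169 + 7 = -169/6 + 7 = -127/6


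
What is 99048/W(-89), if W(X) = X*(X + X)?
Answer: 49524/7921 ≈ 6.2522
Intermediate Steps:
W(X) = 2*X**2 (W(X) = X*(2*X) = 2*X**2)
99048/W(-89) = 99048/((2*(-89)**2)) = 99048/((2*7921)) = 99048/15842 = 99048*(1/15842) = 49524/7921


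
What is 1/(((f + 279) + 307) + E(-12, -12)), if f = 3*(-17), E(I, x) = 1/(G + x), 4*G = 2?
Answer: 23/12303 ≈ 0.0018695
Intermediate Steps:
G = ½ (G = (¼)*2 = ½ ≈ 0.50000)
E(I, x) = 1/(½ + x)
f = -51
1/(((f + 279) + 307) + E(-12, -12)) = 1/(((-51 + 279) + 307) + 2/(1 + 2*(-12))) = 1/((228 + 307) + 2/(1 - 24)) = 1/(535 + 2/(-23)) = 1/(535 + 2*(-1/23)) = 1/(535 - 2/23) = 1/(12303/23) = 23/12303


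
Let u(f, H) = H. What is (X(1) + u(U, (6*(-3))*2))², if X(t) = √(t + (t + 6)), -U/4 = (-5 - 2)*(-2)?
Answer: 1304 - 144*√2 ≈ 1100.4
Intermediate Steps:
U = -56 (U = -4*(-5 - 2)*(-2) = -(-28)*(-2) = -4*14 = -56)
X(t) = √(6 + 2*t) (X(t) = √(t + (6 + t)) = √(6 + 2*t))
(X(1) + u(U, (6*(-3))*2))² = (√(6 + 2*1) + (6*(-3))*2)² = (√(6 + 2) - 18*2)² = (√8 - 36)² = (2*√2 - 36)² = (-36 + 2*√2)²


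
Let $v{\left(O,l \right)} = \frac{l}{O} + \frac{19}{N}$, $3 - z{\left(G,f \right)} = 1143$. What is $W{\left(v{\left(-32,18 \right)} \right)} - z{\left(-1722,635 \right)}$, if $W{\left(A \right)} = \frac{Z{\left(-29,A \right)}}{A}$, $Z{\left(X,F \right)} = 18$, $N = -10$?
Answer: $\frac{223140}{197} \approx 1132.7$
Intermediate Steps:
$z{\left(G,f \right)} = -1140$ ($z{\left(G,f \right)} = 3 - 1143 = -1140$)
$v{\left(O,l \right)} = - \frac{19}{10} + \frac{l}{O}$ ($v{\left(O,l \right)} = \frac{l}{O} + \frac{19}{-10} = \frac{l}{O} + 19 \left(- \frac{1}{10}\right) = \frac{l}{O} - \frac{19}{10} = - \frac{19}{10} + \frac{l}{O}$)
$W{\left(A \right)} = \frac{18}{A}$
$W{\left(v{\left(-32,18 \right)} \right)} - z{\left(-1722,635 \right)} = \frac{18}{- \frac{19}{10} + \frac{18}{-32}} - -1140 = \frac{18}{- \frac{19}{10} + 18 \left(- \frac{1}{32}\right)} + 1140 = \frac{18}{- \frac{19}{10} - \frac{9}{16}} + 1140 = \frac{18}{- \frac{197}{80}} + 1140 = 18 \left(- \frac{80}{197}\right) + 1140 = - \frac{1440}{197} + 1140 = \frac{223140}{197}$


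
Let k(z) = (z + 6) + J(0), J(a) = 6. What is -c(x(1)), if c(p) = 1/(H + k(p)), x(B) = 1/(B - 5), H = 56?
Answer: -4/271 ≈ -0.014760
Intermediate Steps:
k(z) = 12 + z (k(z) = (z + 6) + 6 = (6 + z) + 6 = 12 + z)
x(B) = 1/(-5 + B)
c(p) = 1/(68 + p) (c(p) = 1/(56 + (12 + p)) = 1/(68 + p))
-c(x(1)) = -1/(68 + 1/(-5 + 1)) = -1/(68 + 1/(-4)) = -1/(68 - ¼) = -1/271/4 = -1*4/271 = -4/271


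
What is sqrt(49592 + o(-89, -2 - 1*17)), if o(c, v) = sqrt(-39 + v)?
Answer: sqrt(49592 + I*sqrt(58)) ≈ 222.69 + 0.017*I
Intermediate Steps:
sqrt(49592 + o(-89, -2 - 1*17)) = sqrt(49592 + sqrt(-39 + (-2 - 1*17))) = sqrt(49592 + sqrt(-39 + (-2 - 17))) = sqrt(49592 + sqrt(-39 - 19)) = sqrt(49592 + sqrt(-58)) = sqrt(49592 + I*sqrt(58))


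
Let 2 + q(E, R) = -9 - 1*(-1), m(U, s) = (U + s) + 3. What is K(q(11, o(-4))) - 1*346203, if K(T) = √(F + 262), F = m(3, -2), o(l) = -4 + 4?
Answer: -346203 + √266 ≈ -3.4619e+5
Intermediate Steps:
o(l) = 0
m(U, s) = 3 + U + s
F = 4 (F = 3 + 3 - 2 = 4)
q(E, R) = -10 (q(E, R) = -2 + (-9 - 1*(-1)) = -2 + (-9 + 1) = -2 - 8 = -10)
K(T) = √266 (K(T) = √(4 + 262) = √266)
K(q(11, o(-4))) - 1*346203 = √266 - 1*346203 = √266 - 346203 = -346203 + √266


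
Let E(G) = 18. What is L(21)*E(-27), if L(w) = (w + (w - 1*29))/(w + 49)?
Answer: 117/35 ≈ 3.3429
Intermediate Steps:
L(w) = (-29 + 2*w)/(49 + w) (L(w) = (w + (w - 29))/(49 + w) = (w + (-29 + w))/(49 + w) = (-29 + 2*w)/(49 + w))
L(21)*E(-27) = ((-29 + 2*21)/(49 + 21))*18 = ((-29 + 42)/70)*18 = ((1/70)*13)*18 = (13/70)*18 = 117/35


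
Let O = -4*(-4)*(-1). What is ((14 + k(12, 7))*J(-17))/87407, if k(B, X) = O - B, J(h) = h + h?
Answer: 476/87407 ≈ 0.0054458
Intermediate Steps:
J(h) = 2*h
O = -16 (O = 16*(-1) = -16)
k(B, X) = -16 - B
((14 + k(12, 7))*J(-17))/87407 = ((14 + (-16 - 1*12))*(2*(-17)))/87407 = ((14 + (-16 - 12))*(-34))*(1/87407) = ((14 - 28)*(-34))*(1/87407) = -14*(-34)*(1/87407) = 476*(1/87407) = 476/87407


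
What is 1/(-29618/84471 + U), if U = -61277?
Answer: -84471/5176159085 ≈ -1.6319e-5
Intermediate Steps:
1/(-29618/84471 + U) = 1/(-29618/84471 - 61277) = 1/(-5176159085/84471) = -84471/5176159085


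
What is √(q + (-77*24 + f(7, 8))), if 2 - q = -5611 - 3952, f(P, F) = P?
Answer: 2*√1931 ≈ 87.886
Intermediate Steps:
q = 9565 (q = 2 - (-5611 - 3952) = 2 - 1*(-9563) = 2 + 9563 = 9565)
√(q + (-77*24 + f(7, 8))) = √(9565 + (-77*24 + 7)) = √(9565 + (-1848 + 7)) = √(9565 - 1841) = √7724 = 2*√1931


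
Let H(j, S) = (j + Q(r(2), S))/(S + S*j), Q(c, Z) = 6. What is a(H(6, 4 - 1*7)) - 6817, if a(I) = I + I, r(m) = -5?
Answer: -47727/7 ≈ -6818.1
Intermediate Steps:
H(j, S) = (6 + j)/(S + S*j) (H(j, S) = (j + 6)/(S + S*j) = (6 + j)/(S + S*j))
a(I) = 2*I
a(H(6, 4 - 1*7)) - 6817 = 2*((6 + 6)/((4 - 1*7)*(1 + 6))) - 6817 = 2*(12/((4 - 7)*7)) - 6817 = 2*((⅐)*12/(-3)) - 6817 = 2*(-⅓*⅐*12) - 6817 = 2*(-4/7) - 6817 = -8/7 - 6817 = -47727/7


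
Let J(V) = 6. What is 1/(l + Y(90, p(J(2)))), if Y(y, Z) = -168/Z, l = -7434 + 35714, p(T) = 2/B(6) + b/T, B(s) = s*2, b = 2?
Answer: 1/27944 ≈ 3.5786e-5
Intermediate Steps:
B(s) = 2*s
p(T) = 1/6 + 2/T (p(T) = 2/((2*6)) + 2/T = 2/12 + 2/T = 2*(1/12) + 2/T = 1/6 + 2/T)
l = 28280
1/(l + Y(90, p(J(2)))) = 1/(28280 - 168*36/(12 + 6)) = 1/(28280 - 168/((1/6)*(1/6)*18)) = 1/(28280 - 168/1/2) = 1/(28280 - 168*2) = 1/(28280 - 336) = 1/27944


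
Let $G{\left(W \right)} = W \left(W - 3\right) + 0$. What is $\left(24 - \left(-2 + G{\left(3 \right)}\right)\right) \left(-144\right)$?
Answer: $-3744$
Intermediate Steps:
$G{\left(W \right)} = W \left(-3 + W\right)$ ($G{\left(W \right)} = W \left(-3 + W\right) + 0 = W \left(-3 + W\right)$)
$\left(24 - \left(-2 + G{\left(3 \right)}\right)\right) \left(-144\right) = \left(24 + \left(2 - 3 \left(-3 + 3\right)\right)\right) \left(-144\right) = \left(24 + \left(2 - 3 \cdot 0\right)\right) \left(-144\right) = \left(24 + \left(2 - 0\right)\right) \left(-144\right) = \left(24 + \left(2 + 0\right)\right) \left(-144\right) = \left(24 + 2\right) \left(-144\right) = 26 \left(-144\right) = -3744$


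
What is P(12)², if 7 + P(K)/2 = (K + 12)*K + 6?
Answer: 329476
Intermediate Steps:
P(K) = -2 + 2*K*(12 + K) (P(K) = -14 + 2*((K + 12)*K + 6) = -14 + 2*((12 + K)*K + 6) = -14 + 2*(K*(12 + K) + 6) = -14 + 2*(6 + K*(12 + K)) = -14 + (12 + 2*K*(12 + K)) = -2 + 2*K*(12 + K))
P(12)² = (-2 + 2*12² + 24*12)² = (-2 + 2*144 + 288)² = (-2 + 288 + 288)² = 574² = 329476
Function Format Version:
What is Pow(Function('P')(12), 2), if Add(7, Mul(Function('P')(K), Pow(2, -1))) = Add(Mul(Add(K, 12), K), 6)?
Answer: 329476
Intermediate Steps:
Function('P')(K) = Add(-2, Mul(2, K, Add(12, K))) (Function('P')(K) = Add(-14, Mul(2, Add(Mul(Add(K, 12), K), 6))) = Add(-14, Mul(2, Add(Mul(Add(12, K), K), 6))) = Add(-14, Mul(2, Add(Mul(K, Add(12, K)), 6))) = Add(-14, Mul(2, Add(6, Mul(K, Add(12, K))))) = Add(-14, Add(12, Mul(2, K, Add(12, K)))) = Add(-2, Mul(2, K, Add(12, K))))
Pow(Function('P')(12), 2) = Pow(Add(-2, Mul(2, Pow(12, 2)), Mul(24, 12)), 2) = Pow(Add(-2, Mul(2, 144), 288), 2) = Pow(Add(-2, 288, 288), 2) = Pow(574, 2) = 329476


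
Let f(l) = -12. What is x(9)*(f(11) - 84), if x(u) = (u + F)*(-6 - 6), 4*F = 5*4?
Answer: 16128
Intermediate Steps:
F = 5 (F = (5*4)/4 = (¼)*20 = 5)
x(u) = -60 - 12*u (x(u) = (u + 5)*(-6 - 6) = (5 + u)*(-12) = -60 - 12*u)
x(9)*(f(11) - 84) = (-60 - 12*9)*(-12 - 84) = (-60 - 108)*(-96) = -168*(-96) = 16128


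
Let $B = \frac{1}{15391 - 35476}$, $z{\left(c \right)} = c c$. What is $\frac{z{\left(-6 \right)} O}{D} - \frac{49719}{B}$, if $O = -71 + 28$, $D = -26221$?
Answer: $\frac{26184450942963}{26221} \approx 9.9861 \cdot 10^{8}$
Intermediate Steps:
$O = -43$
$z{\left(c \right)} = c^{2}$
$B = - \frac{1}{20085}$ ($B = \frac{1}{-20085} = - \frac{1}{20085} \approx -4.9788 \cdot 10^{-5}$)
$\frac{z{\left(-6 \right)} O}{D} - \frac{49719}{B} = \frac{\left(-6\right)^{2} \left(-43\right)}{-26221} - \frac{49719}{- \frac{1}{20085}} = 36 \left(-43\right) \left(- \frac{1}{26221}\right) - -998606115 = \left(-1548\right) \left(- \frac{1}{26221}\right) + 998606115 = \frac{1548}{26221} + 998606115 = \frac{26184450942963}{26221}$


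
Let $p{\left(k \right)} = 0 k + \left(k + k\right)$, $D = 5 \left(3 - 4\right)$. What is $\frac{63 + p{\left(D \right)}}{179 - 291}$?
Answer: $- \frac{53}{112} \approx -0.47321$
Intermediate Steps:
$D = -5$ ($D = 5 \left(-1\right) = -5$)
$p{\left(k \right)} = 2 k$ ($p{\left(k \right)} = 0 + 2 k = 2 k$)
$\frac{63 + p{\left(D \right)}}{179 - 291} = \frac{63 + 2 \left(-5\right)}{179 - 291} = \frac{63 - 10}{-112} = 53 \left(- \frac{1}{112}\right) = - \frac{53}{112}$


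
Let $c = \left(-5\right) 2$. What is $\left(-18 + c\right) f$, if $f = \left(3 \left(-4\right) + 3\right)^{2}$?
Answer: $-2268$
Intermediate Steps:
$f = 81$ ($f = \left(-12 + 3\right)^{2} = \left(-9\right)^{2} = 81$)
$c = -10$
$\left(-18 + c\right) f = \left(-18 - 10\right) 81 = \left(-28\right) 81 = -2268$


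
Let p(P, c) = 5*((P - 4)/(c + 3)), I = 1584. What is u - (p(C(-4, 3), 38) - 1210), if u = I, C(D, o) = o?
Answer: 114559/41 ≈ 2794.1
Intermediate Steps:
p(P, c) = 5*(-4 + P)/(3 + c) (p(P, c) = 5*((-4 + P)/(3 + c)) = 5*(-4 + P)/(3 + c))
u = 1584
u - (p(C(-4, 3), 38) - 1210) = 1584 - (5*(-4 + 3)/(3 + 38) - 1210) = 1584 - (5*(-1)/41 - 1210) = 1584 - (5*(1/41)*(-1) - 1210) = 1584 - (-5/41 - 1210) = 1584 - 1*(-49615/41) = 1584 + 49615/41 = 114559/41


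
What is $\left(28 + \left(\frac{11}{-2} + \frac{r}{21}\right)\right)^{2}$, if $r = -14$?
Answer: $\frac{17161}{36} \approx 476.69$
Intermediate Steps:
$\left(28 + \left(\frac{11}{-2} + \frac{r}{21}\right)\right)^{2} = \left(28 + \left(\frac{11}{-2} - \frac{14}{21}\right)\right)^{2} = \left(28 + \left(11 \left(- \frac{1}{2}\right) - \frac{2}{3}\right)\right)^{2} = \left(28 - \frac{37}{6}\right)^{2} = \left(\frac{131}{6}\right)^{2} = \frac{17161}{36}$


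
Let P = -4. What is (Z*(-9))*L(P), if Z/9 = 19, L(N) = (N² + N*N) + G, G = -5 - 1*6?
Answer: -32319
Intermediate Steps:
G = -11 (G = -5 - 6 = -11)
L(N) = -11 + 2*N² (L(N) = (N² + N*N) - 11 = (N² + N²) - 11 = 2*N² - 11 = -11 + 2*N²)
Z = 171 (Z = 9*19 = 171)
(Z*(-9))*L(P) = (171*(-9))*(-11 + 2*(-4)²) = -1539*(-11 + 2*16) = -1539*(-11 + 32) = -1539*21 = -32319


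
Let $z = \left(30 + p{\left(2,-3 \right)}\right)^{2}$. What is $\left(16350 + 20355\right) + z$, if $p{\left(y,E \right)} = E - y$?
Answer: $37330$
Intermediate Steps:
$z = 625$ ($z = \left(30 - 5\right)^{2} = 25^{2} = 625$)
$\left(16350 + 20355\right) + z = \left(16350 + 20355\right) + 625 = 36705 + 625 = 37330$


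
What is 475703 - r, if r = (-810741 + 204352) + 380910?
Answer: 701182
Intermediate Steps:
r = -225479 (r = -606389 + 380910 = -225479)
475703 - r = 475703 - 1*(-225479) = 475703 + 225479 = 701182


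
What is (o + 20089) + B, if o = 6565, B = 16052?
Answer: 42706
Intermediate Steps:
(o + 20089) + B = (6565 + 20089) + 16052 = 26654 + 16052 = 42706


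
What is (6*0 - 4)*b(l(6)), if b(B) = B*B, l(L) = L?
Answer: -144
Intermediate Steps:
b(B) = B²
(6*0 - 4)*b(l(6)) = (6*0 - 4)*6² = (0 - 4)*36 = -4*36 = -144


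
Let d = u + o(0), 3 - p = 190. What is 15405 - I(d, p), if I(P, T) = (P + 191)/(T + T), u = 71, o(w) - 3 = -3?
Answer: 2880866/187 ≈ 15406.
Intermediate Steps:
p = -187 (p = 3 - 1*190 = 3 - 190 = -187)
o(w) = 0 (o(w) = 3 - 3 = 0)
d = 71 (d = 71 + 0 = 71)
I(P, T) = (191 + P)/(2*T) (I(P, T) = (191 + P)/((2*T)) = (191 + P)*(1/(2*T)) = (191 + P)/(2*T))
15405 - I(d, p) = 15405 - (191 + 71)/(2*(-187)) = 15405 - (-1)*262/(2*187) = 15405 - 1*(-131/187) = 15405 + 131/187 = 2880866/187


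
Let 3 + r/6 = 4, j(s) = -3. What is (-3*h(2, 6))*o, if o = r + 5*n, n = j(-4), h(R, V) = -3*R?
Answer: -162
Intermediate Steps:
r = 6 (r = -18 + 6*4 = -18 + 24 = 6)
n = -3
o = -9 (o = 6 + 5*(-3) = 6 - 15 = -9)
(-3*h(2, 6))*o = -(-9)*2*(-9) = -3*(-6)*(-9) = 18*(-9) = -162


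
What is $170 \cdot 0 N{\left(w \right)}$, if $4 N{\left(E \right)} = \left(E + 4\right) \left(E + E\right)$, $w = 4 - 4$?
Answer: $0$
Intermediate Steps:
$w = 0$ ($w = 4 - 4 = 0$)
$N{\left(E \right)} = \frac{E \left(4 + E\right)}{2}$ ($N{\left(E \right)} = \frac{\left(E + 4\right) \left(E + E\right)}{4} = \frac{\left(4 + E\right) 2 E}{4} = \frac{2 E \left(4 + E\right)}{4} = \frac{E \left(4 + E\right)}{2}$)
$170 \cdot 0 N{\left(w \right)} = 170 \cdot 0 \cdot \frac{1}{2} \cdot 0 \left(4 + 0\right) = 0 \cdot \frac{1}{2} \cdot 0 \cdot 4 = 0 \cdot 0 = 0$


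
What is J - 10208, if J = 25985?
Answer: 15777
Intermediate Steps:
J - 10208 = 25985 - 10208 = 15777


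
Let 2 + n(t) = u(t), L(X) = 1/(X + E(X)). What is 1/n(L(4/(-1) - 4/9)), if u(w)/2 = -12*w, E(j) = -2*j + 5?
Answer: -85/386 ≈ -0.22021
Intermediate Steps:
E(j) = 5 - 2*j
u(w) = -24*w (u(w) = 2*(-12*w) = -24*w)
L(X) = 1/(5 - X) (L(X) = 1/(X + (5 - 2*X)) = 1/(5 - X))
n(t) = -2 - 24*t
1/n(L(4/(-1) - 4/9)) = 1/(-2 - 24/(5 - (4/(-1) - 4/9))) = 1/(-2 - 24/(5 - (4*(-1) - 4*1/9))) = 1/(-2 - 24/(5 - (-4 - 4/9))) = 1/(-2 - 24/(5 - 1*(-40/9))) = 1/(-2 - 24/(5 + 40/9)) = 1/(-2 - 24/85/9) = 1/(-2 - 24*9/85) = 1/(-2 - 216/85) = 1/(-386/85) = -85/386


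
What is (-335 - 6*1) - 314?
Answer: -655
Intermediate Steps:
(-335 - 6*1) - 314 = (-335 - 6) - 314 = -341 - 314 = -655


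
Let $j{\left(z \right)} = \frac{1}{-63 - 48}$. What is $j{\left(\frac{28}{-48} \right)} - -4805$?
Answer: $\frac{533354}{111} \approx 4805.0$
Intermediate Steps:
$j{\left(z \right)} = - \frac{1}{111}$ ($j{\left(z \right)} = \frac{1}{-111} = - \frac{1}{111}$)
$j{\left(\frac{28}{-48} \right)} - -4805 = - \frac{1}{111} - -4805 = - \frac{1}{111} + 4805 = \frac{533354}{111}$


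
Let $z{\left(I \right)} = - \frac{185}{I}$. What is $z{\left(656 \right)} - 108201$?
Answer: $- \frac{70980041}{656} \approx -1.082 \cdot 10^{5}$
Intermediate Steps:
$z{\left(656 \right)} - 108201 = - \frac{185}{656} - 108201 = - \frac{70980041}{656}$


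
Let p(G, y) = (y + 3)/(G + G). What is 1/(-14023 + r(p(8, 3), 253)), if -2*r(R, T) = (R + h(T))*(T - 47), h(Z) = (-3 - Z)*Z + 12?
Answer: 8/53246451 ≈ 1.5024e-7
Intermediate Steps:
p(G, y) = (3 + y)/(2*G) (p(G, y) = (3 + y)/((2*G)) = (3 + y)*(1/(2*G)) = (3 + y)/(2*G))
h(Z) = 12 + Z*(-3 - Z) (h(Z) = Z*(-3 - Z) + 12 = 12 + Z*(-3 - Z))
r(R, T) = -(-47 + T)*(12 + R - T**2 - 3*T)/2 (r(R, T) = -(R + (12 - T**2 - 3*T))*(T - 47)/2 = -(12 + R - T**2 - 3*T)*(-47 + T)/2 = -(-47 + T)*(12 + R - T**2 - 3*T)/2)
1/(-14023 + r(p(8, 3), 253)) = 1/(-14023 + (282 + (1/2)*253**3 - 22*253**2 - 153/2*253 + 47*((1/2)*(3 + 3)/8)/2 - 1/2*(1/2)*(3 + 3)/8*253)) = 1/(-14023 + (282 + (1/2)*16194277 - 22*64009 - 38709/2 + 47*((1/2)*(1/8)*6)/2 - 1/2*(1/2)*(1/8)*6*253)) = 1/(-14023 + (282 + 16194277/2 - 1408198 - 38709/2 + (47/2)*(3/8) - 1/2*3/8*253)) = 1/(-14023 + (282 + 16194277/2 - 1408198 - 38709/2 + 141/16 - 759/16)) = 1/(-14023 + 53358635/8) = 1/(53246451/8) = 8/53246451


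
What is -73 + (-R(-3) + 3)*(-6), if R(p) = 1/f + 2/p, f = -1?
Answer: -101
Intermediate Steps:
R(p) = -1 + 2/p (R(p) = 1/(-1) + 2/p = 1*(-1) + 2/p = -1 + 2/p)
-73 + (-R(-3) + 3)*(-6) = -73 + (-(2 - 1*(-3))/(-3) + 3)*(-6) = -73 + (-(-1)*(2 + 3)/3 + 3)*(-6) = -73 + (-(-1)*5/3 + 3)*(-6) = -73 + (-1*(-5/3) + 3)*(-6) = -73 + (5/3 + 3)*(-6) = -73 + (14/3)*(-6) = -73 - 28 = -101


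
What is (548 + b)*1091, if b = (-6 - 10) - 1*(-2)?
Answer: 582594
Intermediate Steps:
b = -14 (b = -16 + 2 = -14)
(548 + b)*1091 = (548 - 14)*1091 = 534*1091 = 582594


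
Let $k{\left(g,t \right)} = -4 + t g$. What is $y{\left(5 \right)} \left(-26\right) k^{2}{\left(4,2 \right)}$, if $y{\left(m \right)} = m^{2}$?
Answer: $-10400$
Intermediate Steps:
$k{\left(g,t \right)} = -4 + g t$
$y{\left(5 \right)} \left(-26\right) k^{2}{\left(4,2 \right)} = 5^{2} \left(-26\right) \left(-4 + 4 \cdot 2\right)^{2} = 25 \left(-26\right) \left(-4 + 8\right)^{2} = - 650 \cdot 4^{2} = \left(-650\right) 16 = -10400$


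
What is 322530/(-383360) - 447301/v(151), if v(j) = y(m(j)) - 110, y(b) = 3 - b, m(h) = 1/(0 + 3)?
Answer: 25716403971/6172096 ≈ 4166.6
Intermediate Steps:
m(h) = ⅓ (m(h) = 1/3 = ⅓)
v(j) = -322/3 (v(j) = (3 - 1*⅓) - 110 = (3 - ⅓) - 110 = 8/3 - 110 = -322/3)
322530/(-383360) - 447301/v(151) = 322530/(-383360) - 447301/(-322/3) = 322530*(-1/383360) - 447301*(-3/322) = -32253/38336 + 1341903/322 = 25716403971/6172096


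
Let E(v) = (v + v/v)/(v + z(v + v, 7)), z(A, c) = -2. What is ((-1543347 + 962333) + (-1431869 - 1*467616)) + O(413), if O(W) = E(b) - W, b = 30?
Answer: -69465505/28 ≈ -2.4809e+6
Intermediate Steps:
E(v) = (1 + v)/(-2 + v) (E(v) = (v + v/v)/(v - 2) = (v + 1)/(-2 + v) = (1 + v)/(-2 + v))
O(W) = 31/28 - W (O(W) = (1 + 30)/(-2 + 30) - W = 31/28 - W)
((-1543347 + 962333) + (-1431869 - 1*467616)) + O(413) = ((-1543347 + 962333) + (-1431869 - 1*467616)) + (31/28 - 1*413) = (-581014 + (-1431869 - 467616)) + (31/28 - 413) = (-581014 - 1899485) - 11533/28 = -2480499 - 11533/28 = -69465505/28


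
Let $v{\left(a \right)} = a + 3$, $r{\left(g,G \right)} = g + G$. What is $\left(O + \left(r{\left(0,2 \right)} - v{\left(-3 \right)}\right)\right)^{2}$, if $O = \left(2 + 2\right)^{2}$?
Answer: $324$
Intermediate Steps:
$r{\left(g,G \right)} = G + g$
$v{\left(a \right)} = 3 + a$
$O = 16$ ($O = 4^{2} = 16$)
$\left(O + \left(r{\left(0,2 \right)} - v{\left(-3 \right)}\right)\right)^{2} = \left(16 + \left(\left(2 + 0\right) - \left(3 - 3\right)\right)\right)^{2} = \left(16 + \left(2 - 0\right)\right)^{2} = \left(16 + \left(2 + 0\right)\right)^{2} = \left(16 + 2\right)^{2} = 18^{2} = 324$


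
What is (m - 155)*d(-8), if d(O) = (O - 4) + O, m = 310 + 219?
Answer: -7480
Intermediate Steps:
m = 529
d(O) = -4 + 2*O (d(O) = (-4 + O) + O = -4 + 2*O)
(m - 155)*d(-8) = (529 - 155)*(-4 + 2*(-8)) = 374*(-4 - 16) = 374*(-20) = -7480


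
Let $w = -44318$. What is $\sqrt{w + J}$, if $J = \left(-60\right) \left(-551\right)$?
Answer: $i \sqrt{11258} \approx 106.1 i$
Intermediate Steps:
$J = 33060$
$\sqrt{w + J} = \sqrt{-44318 + 33060} = \sqrt{-11258} = i \sqrt{11258}$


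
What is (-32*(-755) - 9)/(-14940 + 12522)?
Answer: -24151/2418 ≈ -9.9880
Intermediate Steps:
(-32*(-755) - 9)/(-14940 + 12522) = (24160 - 9)/(-2418) = 24151*(-1/2418) = -24151/2418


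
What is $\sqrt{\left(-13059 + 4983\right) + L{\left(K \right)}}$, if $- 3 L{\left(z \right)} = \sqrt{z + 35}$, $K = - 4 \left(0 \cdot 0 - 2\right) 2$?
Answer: $\frac{\sqrt{-72684 - 3 \sqrt{51}}}{3} \approx 89.88 i$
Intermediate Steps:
$K = 16$ ($K = - 4 \left(0 - 2\right) 2 = \left(-4\right) \left(-2\right) 2 = 8 \cdot 2 = 16$)
$L{\left(z \right)} = - \frac{\sqrt{35 + z}}{3}$ ($L{\left(z \right)} = - \frac{\sqrt{z + 35}}{3} = - \frac{\sqrt{35 + z}}{3}$)
$\sqrt{\left(-13059 + 4983\right) + L{\left(K \right)}} = \sqrt{\left(-13059 + 4983\right) - \frac{\sqrt{35 + 16}}{3}} = \sqrt{-8076 - \frac{\sqrt{51}}{3}}$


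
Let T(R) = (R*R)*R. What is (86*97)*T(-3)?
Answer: -225234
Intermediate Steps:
T(R) = R³ (T(R) = R²*R = R³)
(86*97)*T(-3) = (86*97)*(-3)³ = 8342*(-27) = -225234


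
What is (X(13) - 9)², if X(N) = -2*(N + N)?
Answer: 3721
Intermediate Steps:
X(N) = -4*N
(X(13) - 9)² = (-4*13 - 9)² = (-52 - 9)² = (-61)² = 3721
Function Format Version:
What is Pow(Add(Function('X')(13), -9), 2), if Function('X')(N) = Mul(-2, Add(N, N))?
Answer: 3721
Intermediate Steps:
Function('X')(N) = Mul(-4, N) (Function('X')(N) = Mul(-2, Mul(2, N)) = Mul(-4, N))
Pow(Add(Function('X')(13), -9), 2) = Pow(Add(Mul(-4, 13), -9), 2) = Pow(Add(-52, -9), 2) = Pow(-61, 2) = 3721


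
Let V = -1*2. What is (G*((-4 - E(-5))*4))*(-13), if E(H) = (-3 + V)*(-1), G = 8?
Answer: 3744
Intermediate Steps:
V = -2
E(H) = 5 (E(H) = (-3 - 2)*(-1) = -5*(-1) = 5)
(G*((-4 - E(-5))*4))*(-13) = (8*((-4 - 1*5)*4))*(-13) = (8*((-4 - 5)*4))*(-13) = (8*(-9*4))*(-13) = (8*(-36))*(-13) = -288*(-13) = 3744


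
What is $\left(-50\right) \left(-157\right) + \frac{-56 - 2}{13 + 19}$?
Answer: $\frac{125571}{16} \approx 7848.2$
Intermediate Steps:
$\left(-50\right) \left(-157\right) + \frac{-56 - 2}{13 + 19} = 7850 - \frac{58}{32} = 7850 - \frac{29}{16} = \frac{125571}{16}$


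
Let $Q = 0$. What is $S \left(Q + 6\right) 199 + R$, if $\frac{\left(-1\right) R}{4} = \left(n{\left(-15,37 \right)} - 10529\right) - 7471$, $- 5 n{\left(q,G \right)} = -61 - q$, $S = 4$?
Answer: $\frac{383696}{5} \approx 76739.0$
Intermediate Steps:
$n{\left(q,G \right)} = \frac{61}{5} + \frac{q}{5}$ ($n{\left(q,G \right)} = - \frac{-61 - q}{5} = \frac{61}{5} + \frac{q}{5}$)
$R = \frac{359816}{5}$ ($R = - 4 \left(\left(\left(\frac{61}{5} + \frac{1}{5} \left(-15\right)\right) - 10529\right) - 7471\right) = - 4 \left(\left(\left(\frac{61}{5} - 3\right) - 10529\right) - 7471\right) = - 4 \left(\left(\frac{46}{5} - 10529\right) - 7471\right) = - 4 \left(- \frac{52599}{5} - 7471\right) = \left(-4\right) \left(- \frac{89954}{5}\right) = \frac{359816}{5} \approx 71963.0$)
$S \left(Q + 6\right) 199 + R = 4 \left(0 + 6\right) 199 + \frac{359816}{5} = 4 \cdot 6 \cdot 199 + \frac{359816}{5} = 24 \cdot 199 + \frac{359816}{5} = 4776 + \frac{359816}{5} = \frac{383696}{5}$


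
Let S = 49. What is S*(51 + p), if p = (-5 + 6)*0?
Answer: 2499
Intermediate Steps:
p = 0 (p = 1*0 = 0)
S*(51 + p) = 49*(51 + 0) = 49*51 = 2499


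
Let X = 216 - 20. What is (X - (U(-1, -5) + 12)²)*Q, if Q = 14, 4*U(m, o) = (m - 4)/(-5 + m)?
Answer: 189329/288 ≈ 657.39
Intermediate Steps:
U(m, o) = (-4 + m)/(4*(-5 + m)) (U(m, o) = ((m - 4)/(-5 + m))/4 = ((-4 + m)/(-5 + m))/4 = (-4 + m)/(4*(-5 + m)))
X = 196
(X - (U(-1, -5) + 12)²)*Q = (196 - ((-4 - 1)/(4*(-5 - 1)) + 12)²)*14 = (196 - ((¼)*(-5)/(-6) + 12)²)*14 = (196 - ((¼)*(-⅙)*(-5) + 12)²)*14 = (196 - (5/24 + 12)²)*14 = (196 - (293/24)²)*14 = (196 - 1*85849/576)*14 = (196 - 85849/576)*14 = (27047/576)*14 = 189329/288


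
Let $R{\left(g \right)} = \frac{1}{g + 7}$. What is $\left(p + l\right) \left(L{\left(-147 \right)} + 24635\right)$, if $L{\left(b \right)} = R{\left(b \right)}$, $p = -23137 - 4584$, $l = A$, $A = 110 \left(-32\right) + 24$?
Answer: $- \frac{107664280083}{140} \approx -7.6903 \cdot 10^{8}$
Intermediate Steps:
$A = -3496$ ($A = -3520 + 24 = -3496$)
$l = -3496$
$R{\left(g \right)} = \frac{1}{7 + g}$
$p = -27721$ ($p = -23137 - 4584 = -27721$)
$L{\left(b \right)} = \frac{1}{7 + b}$
$\left(p + l\right) \left(L{\left(-147 \right)} + 24635\right) = \left(-27721 - 3496\right) \left(\frac{1}{7 - 147} + 24635\right) = - 31217 \left(\frac{1}{-140} + 24635\right) = - 31217 \left(- \frac{1}{140} + 24635\right) = \left(-31217\right) \frac{3448899}{140} = - \frac{107664280083}{140}$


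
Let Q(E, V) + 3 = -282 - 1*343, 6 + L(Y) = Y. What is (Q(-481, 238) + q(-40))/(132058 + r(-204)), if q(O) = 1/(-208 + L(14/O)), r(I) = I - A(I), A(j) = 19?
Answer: -158368/33245685 ≈ -0.0047636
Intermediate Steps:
L(Y) = -6 + Y
Q(E, V) = -628 (Q(E, V) = -3 + (-282 - 1*343) = -3 + (-282 - 343) = -3 - 625 = -628)
r(I) = -19 + I (r(I) = I - 1*19 = I - 19 = -19 + I)
q(O) = 1/(-214 + 14/O) (q(O) = 1/(-208 + (-6 + 14/O)) = 1/(-214 + 14/O))
(Q(-481, 238) + q(-40))/(132058 + r(-204)) = (-628 - 1*(-40)/(-14 + 214*(-40)))/(132058 + (-19 - 204)) = (-628 - 1*(-40)/(-14 - 8560))/(132058 - 223) = (-628 - 1*(-40)/(-8574))/131835 = (-628 - 1*(-40)*(-1/8574))*(1/131835) = (-628 - 20/4287)*(1/131835) = -2692256/4287*1/131835 = -158368/33245685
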